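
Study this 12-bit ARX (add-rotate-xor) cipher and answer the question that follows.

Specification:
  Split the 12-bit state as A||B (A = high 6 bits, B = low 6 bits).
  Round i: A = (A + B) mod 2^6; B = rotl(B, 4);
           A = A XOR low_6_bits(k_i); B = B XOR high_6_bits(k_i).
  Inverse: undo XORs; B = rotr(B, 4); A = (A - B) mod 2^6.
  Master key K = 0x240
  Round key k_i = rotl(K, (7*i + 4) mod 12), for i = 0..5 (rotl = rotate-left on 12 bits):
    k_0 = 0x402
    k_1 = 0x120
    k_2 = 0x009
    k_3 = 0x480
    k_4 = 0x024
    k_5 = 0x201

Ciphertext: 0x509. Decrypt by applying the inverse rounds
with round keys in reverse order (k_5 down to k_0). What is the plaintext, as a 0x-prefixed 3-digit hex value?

0xE08

s_0 = ciphertext = 0x509
s_1 = InvRound(s_0, k_5) = 0x444
s_2 = InvRound(s_1, k_4) = 0x950
s_3 = InvRound(s_2, k_3) = 0x748
s_4 = InvRound(s_3, k_2) = 0xD20
s_5 = InvRound(s_4, k_1) = 0x092
s_6 = InvRound(s_5, k_0) = 0xE08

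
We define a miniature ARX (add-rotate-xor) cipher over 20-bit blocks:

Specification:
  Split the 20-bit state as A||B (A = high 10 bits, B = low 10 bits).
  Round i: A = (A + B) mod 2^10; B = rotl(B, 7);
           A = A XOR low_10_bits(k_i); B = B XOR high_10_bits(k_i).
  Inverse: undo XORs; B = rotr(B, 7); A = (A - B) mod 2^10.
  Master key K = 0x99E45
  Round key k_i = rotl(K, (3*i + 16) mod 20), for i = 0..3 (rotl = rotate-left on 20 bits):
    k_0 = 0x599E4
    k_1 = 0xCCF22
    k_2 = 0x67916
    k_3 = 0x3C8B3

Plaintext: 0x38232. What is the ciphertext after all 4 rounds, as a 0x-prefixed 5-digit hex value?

s_0 = plaintext = 0x38232
s_1 = Round(s_0, k_0) = 0xBD820
s_2 = Round(s_1, k_1) = 0x0D337
s_3 = Round(s_2, k_2) = 0x9F678
s_4 = Round(s_3, k_3) = 0x118BD

0x118BD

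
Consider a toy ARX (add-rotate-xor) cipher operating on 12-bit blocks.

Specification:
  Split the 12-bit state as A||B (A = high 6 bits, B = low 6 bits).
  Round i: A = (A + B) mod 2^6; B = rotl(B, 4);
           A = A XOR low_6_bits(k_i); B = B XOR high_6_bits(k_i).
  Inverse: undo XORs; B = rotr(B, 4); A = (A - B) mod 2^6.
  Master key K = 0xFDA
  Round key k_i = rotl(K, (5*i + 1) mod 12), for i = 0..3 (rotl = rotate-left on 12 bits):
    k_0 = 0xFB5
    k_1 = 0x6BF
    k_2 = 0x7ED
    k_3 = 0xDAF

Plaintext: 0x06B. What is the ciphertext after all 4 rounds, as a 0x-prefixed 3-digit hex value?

0x5AC

s_0 = plaintext = 0x06B
s_1 = Round(s_0, k_0) = 0x644
s_2 = Round(s_1, k_1) = 0x89B
s_3 = Round(s_2, k_2) = 0x429
s_4 = Round(s_3, k_3) = 0x5AC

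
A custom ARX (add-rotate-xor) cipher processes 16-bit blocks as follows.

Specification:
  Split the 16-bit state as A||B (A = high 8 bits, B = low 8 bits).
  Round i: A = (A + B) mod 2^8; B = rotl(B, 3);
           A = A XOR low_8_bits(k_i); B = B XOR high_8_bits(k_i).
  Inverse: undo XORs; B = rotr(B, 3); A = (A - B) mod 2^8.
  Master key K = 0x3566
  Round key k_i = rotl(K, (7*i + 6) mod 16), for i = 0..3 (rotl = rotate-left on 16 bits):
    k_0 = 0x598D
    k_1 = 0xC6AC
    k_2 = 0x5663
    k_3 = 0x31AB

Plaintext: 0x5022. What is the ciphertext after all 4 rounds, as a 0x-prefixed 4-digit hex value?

s_0 = plaintext = 0x5022
s_1 = Round(s_0, k_0) = 0xFF48
s_2 = Round(s_1, k_1) = 0xEB84
s_3 = Round(s_2, k_2) = 0x0C72
s_4 = Round(s_3, k_3) = 0xD5A2

0xD5A2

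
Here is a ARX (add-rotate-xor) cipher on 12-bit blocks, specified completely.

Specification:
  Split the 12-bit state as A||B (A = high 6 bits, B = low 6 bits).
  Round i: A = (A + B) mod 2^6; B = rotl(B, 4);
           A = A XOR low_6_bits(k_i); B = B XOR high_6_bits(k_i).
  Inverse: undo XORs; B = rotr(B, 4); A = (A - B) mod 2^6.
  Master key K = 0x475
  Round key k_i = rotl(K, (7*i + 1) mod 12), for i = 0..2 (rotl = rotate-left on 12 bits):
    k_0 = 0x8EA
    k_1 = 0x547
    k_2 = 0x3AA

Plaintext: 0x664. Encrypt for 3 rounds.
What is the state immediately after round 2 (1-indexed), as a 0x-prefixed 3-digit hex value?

s_0 = plaintext = 0x664
s_1 = Round(s_0, k_0) = 0x5EA
s_2 = Round(s_1, k_1) = 0x1BF
s_3 = Round(s_2, k_2) = 0xBF1

0x1BF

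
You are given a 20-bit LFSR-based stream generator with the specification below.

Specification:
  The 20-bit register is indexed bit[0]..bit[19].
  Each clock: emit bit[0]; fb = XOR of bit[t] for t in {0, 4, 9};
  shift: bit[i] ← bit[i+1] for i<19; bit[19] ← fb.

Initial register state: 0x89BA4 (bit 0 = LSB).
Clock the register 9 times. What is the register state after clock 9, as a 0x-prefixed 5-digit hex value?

reg_0 = 0x89BA4
clock 1: out=0, reg = 0xC4DD2
clock 2: out=0, reg = 0xE26E9
clock 3: out=1, reg = 0x71374
clock 4: out=0, reg = 0x389BA
clock 5: out=0, reg = 0x9C4DD
clock 6: out=1, reg = 0x4E26E
clock 7: out=0, reg = 0xA7137
clock 8: out=1, reg = 0x5389B
clock 9: out=1, reg = 0x29C4D

0x29C4D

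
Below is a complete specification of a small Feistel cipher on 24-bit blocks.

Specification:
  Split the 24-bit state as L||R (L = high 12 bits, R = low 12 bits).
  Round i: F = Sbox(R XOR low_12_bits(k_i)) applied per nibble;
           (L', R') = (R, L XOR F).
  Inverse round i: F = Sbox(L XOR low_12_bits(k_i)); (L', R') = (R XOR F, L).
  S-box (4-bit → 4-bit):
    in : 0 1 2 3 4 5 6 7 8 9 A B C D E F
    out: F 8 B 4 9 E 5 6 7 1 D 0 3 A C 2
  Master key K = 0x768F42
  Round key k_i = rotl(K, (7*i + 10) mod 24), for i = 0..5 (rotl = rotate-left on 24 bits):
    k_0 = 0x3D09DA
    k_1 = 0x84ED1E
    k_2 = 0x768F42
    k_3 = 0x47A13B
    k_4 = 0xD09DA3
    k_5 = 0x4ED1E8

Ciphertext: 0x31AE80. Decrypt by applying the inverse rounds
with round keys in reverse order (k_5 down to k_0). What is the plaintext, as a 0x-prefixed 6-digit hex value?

s_0 = ciphertext = 0x31AE80
s_1 = InvRound(s_0, k_5) = 0x5AB31A
s_2 = InvRound(s_1, k_4) = 0x4ED5AB
s_3 = InvRound(s_2, k_3) = 0xB0E4ED
s_4 = InvRound(s_3, k_2) = 0xD7EB0E
s_5 = InvRound(s_4, k_1) = 0x451D7E
s_6 = InvRound(s_5, k_0) = 0x70E451

0x70E451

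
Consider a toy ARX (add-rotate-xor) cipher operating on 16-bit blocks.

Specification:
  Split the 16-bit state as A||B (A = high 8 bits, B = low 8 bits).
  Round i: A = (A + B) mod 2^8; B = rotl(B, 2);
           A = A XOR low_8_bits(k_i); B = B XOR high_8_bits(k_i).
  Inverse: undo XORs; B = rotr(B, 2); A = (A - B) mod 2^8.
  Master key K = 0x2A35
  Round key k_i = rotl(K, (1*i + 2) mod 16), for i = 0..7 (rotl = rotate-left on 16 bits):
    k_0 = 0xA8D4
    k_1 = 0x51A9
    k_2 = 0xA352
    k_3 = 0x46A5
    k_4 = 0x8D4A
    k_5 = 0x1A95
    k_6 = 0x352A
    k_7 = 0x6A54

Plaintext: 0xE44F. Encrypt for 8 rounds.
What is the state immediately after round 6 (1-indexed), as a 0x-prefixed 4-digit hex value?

s_0 = plaintext = 0xE44F
s_1 = Round(s_0, k_0) = 0xE795
s_2 = Round(s_1, k_1) = 0xD507
s_3 = Round(s_2, k_2) = 0x8EBF
s_4 = Round(s_3, k_3) = 0xE8B8
s_5 = Round(s_4, k_4) = 0xEA6F
s_6 = Round(s_5, k_5) = 0xCCA7
s_7 = Round(s_6, k_6) = 0x59AB
s_8 = Round(s_7, k_7) = 0x50C4

0xCCA7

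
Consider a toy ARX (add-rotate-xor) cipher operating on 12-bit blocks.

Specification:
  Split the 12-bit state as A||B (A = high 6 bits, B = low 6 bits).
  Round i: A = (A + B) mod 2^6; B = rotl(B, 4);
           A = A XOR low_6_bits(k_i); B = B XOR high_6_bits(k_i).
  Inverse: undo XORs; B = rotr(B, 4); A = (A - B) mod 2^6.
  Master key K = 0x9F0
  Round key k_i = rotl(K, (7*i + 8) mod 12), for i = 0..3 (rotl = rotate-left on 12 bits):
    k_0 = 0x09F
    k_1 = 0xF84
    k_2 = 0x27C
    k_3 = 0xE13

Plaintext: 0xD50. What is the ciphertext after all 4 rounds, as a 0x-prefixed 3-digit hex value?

0xB97

s_0 = plaintext = 0xD50
s_1 = Round(s_0, k_0) = 0x686
s_2 = Round(s_1, k_1) = 0x91F
s_3 = Round(s_2, k_2) = 0xFFE
s_4 = Round(s_3, k_3) = 0xB97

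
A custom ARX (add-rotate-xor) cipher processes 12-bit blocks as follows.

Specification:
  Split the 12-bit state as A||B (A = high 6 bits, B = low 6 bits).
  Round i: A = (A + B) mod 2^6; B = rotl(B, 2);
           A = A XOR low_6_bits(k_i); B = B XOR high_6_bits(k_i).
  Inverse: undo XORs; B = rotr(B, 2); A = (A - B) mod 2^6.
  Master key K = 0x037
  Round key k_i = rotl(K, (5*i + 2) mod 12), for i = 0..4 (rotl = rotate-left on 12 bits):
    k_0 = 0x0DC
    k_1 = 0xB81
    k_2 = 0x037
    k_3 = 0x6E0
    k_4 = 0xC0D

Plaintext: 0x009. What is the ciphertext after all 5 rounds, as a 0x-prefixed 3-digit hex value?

s_0 = plaintext = 0x009
s_1 = Round(s_0, k_0) = 0x567
s_2 = Round(s_1, k_1) = 0xF70
s_3 = Round(s_2, k_2) = 0x683
s_4 = Round(s_3, k_3) = 0xF57
s_5 = Round(s_4, k_4) = 0x66D

0x66D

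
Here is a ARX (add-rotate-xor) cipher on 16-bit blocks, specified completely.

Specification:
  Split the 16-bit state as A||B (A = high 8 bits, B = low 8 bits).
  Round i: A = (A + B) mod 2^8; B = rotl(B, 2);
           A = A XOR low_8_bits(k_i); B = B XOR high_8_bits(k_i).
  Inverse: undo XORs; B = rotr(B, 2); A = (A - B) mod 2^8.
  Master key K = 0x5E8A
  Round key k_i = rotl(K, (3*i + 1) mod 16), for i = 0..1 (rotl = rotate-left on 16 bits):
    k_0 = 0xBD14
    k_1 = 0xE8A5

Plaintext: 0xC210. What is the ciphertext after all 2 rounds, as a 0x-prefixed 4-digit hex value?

0x661F

s_0 = plaintext = 0xC210
s_1 = Round(s_0, k_0) = 0xC6FD
s_2 = Round(s_1, k_1) = 0x661F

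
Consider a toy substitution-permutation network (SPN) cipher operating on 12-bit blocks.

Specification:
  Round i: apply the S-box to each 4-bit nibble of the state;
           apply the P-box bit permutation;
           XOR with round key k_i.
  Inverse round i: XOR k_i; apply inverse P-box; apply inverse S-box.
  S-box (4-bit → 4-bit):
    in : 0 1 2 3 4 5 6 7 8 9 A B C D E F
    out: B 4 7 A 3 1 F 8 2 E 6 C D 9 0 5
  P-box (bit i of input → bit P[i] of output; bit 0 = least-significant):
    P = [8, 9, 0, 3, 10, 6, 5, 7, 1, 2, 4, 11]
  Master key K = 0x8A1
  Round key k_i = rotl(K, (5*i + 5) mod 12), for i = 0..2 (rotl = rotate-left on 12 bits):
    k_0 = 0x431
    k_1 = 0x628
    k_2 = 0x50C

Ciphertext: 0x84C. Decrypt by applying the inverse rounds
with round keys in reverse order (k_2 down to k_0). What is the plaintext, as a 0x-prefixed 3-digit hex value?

0x9DB

s_0 = ciphertext = 0x84C
s_1 = InvRound(s_0, k_2) = 0x745
s_2 = InvRound(s_1, k_1) = 0x8AC
s_3 = InvRound(s_2, k_0) = 0x9DB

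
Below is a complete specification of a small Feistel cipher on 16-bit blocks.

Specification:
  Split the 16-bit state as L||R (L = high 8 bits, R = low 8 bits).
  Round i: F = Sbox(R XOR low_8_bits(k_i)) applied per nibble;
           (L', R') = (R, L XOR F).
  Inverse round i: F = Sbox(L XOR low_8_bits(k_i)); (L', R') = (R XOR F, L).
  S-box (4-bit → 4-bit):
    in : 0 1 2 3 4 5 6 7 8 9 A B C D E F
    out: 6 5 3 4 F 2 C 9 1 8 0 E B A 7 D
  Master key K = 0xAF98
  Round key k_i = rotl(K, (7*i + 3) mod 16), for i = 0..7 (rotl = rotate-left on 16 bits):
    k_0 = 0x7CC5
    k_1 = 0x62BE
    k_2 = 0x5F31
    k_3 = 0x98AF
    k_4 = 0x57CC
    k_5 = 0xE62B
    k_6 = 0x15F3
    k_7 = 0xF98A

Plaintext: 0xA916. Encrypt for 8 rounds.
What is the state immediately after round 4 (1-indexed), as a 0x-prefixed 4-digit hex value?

0xB9AE

s_0 = plaintext = 0xA916
s_1 = Round(s_0, k_0) = 0x160D
s_2 = Round(s_1, k_1) = 0x0DF2
s_3 = Round(s_2, k_2) = 0xF2B9
s_4 = Round(s_3, k_3) = 0xB9AE
s_5 = Round(s_4, k_4) = 0xAE7A
s_6 = Round(s_5, k_5) = 0x7A8B
s_7 = Round(s_6, k_6) = 0x8BEB
s_8 = Round(s_7, k_7) = 0xEB4E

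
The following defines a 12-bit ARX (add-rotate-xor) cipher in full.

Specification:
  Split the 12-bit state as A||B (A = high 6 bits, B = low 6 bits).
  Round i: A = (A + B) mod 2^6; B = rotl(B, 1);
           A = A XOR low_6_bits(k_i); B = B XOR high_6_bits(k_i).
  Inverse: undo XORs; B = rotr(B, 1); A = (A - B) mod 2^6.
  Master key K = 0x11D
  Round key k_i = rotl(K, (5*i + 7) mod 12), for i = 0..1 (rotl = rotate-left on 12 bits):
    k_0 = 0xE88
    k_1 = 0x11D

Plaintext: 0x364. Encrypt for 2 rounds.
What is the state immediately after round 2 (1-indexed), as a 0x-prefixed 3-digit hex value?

0xC63

s_0 = plaintext = 0x364
s_1 = Round(s_0, k_0) = 0xE73
s_2 = Round(s_1, k_1) = 0xC63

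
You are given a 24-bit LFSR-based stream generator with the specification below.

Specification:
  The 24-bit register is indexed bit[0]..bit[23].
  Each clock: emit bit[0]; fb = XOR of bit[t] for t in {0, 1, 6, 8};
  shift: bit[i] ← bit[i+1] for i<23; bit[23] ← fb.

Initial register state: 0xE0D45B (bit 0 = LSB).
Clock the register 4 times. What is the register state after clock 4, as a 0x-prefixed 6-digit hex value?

0x3E0D45

reg_0 = 0xE0D45B
clock 1: out=1, reg = 0xF06A2D
clock 2: out=1, reg = 0xF83516
clock 3: out=0, reg = 0x7C1A8B
clock 4: out=1, reg = 0x3E0D45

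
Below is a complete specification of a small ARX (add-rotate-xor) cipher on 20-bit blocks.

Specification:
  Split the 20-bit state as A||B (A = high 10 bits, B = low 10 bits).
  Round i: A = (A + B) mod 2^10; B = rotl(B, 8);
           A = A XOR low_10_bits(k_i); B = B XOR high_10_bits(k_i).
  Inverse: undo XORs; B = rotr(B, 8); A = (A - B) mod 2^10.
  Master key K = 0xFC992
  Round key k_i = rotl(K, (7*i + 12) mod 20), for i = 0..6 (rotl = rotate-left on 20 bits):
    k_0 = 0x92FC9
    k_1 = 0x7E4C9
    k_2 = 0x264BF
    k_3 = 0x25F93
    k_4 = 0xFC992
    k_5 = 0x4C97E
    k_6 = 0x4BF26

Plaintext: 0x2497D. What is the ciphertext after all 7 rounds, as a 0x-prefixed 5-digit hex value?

0x40DF6

s_0 = plaintext = 0x2497D
s_1 = Round(s_0, k_0) = 0x71B14
s_2 = Round(s_1, k_1) = 0x04D3C
s_3 = Round(s_2, k_2) = 0x7C0D6
s_4 = Round(s_3, k_3) = 0x556A2
s_5 = Round(s_4, k_4) = 0x9955A
s_6 = Round(s_5, k_5) = 0xB0764
s_7 = Round(s_6, k_6) = 0x40DF6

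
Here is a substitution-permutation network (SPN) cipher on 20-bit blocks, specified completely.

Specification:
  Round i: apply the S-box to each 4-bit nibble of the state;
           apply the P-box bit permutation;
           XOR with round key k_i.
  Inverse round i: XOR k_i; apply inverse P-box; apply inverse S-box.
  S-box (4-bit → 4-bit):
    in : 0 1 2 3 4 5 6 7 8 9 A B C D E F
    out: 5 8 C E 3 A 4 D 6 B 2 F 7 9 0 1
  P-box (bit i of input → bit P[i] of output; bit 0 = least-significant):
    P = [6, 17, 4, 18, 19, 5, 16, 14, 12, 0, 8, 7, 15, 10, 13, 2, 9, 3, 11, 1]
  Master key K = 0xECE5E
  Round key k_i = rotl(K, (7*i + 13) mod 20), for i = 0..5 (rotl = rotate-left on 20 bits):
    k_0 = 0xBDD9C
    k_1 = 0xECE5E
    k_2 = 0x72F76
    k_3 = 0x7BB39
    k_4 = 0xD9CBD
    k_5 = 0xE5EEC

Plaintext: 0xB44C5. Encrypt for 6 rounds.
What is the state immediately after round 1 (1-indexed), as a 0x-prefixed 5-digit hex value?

0x443B7

s_0 = plaintext = 0xB44C5
s_1 = Round(s_0, k_0) = 0x443B7
s_2 = Round(s_1, k_1) = 0x309A7
s_3 = Round(s_2, k_2) = 0x3978D
s_4 = Round(s_3, k_3) = 0x226D7
s_5 = Round(s_4, k_4) = 0x1F5EB
s_6 = Round(s_5, k_5) = 0x8DE3F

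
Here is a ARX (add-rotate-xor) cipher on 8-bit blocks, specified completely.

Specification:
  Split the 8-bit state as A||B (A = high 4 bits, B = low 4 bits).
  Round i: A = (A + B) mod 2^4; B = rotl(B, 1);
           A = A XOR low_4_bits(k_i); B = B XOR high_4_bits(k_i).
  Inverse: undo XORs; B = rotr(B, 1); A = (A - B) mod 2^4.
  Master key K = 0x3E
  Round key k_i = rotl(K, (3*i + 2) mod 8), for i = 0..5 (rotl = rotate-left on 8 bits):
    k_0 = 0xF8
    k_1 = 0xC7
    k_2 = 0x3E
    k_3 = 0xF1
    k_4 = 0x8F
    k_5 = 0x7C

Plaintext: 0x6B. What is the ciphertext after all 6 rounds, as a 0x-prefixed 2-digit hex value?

0xED

s_0 = plaintext = 0x6B
s_1 = Round(s_0, k_0) = 0x98
s_2 = Round(s_1, k_1) = 0x6D
s_3 = Round(s_2, k_2) = 0xD8
s_4 = Round(s_3, k_3) = 0x4E
s_5 = Round(s_4, k_4) = 0xD5
s_6 = Round(s_5, k_5) = 0xED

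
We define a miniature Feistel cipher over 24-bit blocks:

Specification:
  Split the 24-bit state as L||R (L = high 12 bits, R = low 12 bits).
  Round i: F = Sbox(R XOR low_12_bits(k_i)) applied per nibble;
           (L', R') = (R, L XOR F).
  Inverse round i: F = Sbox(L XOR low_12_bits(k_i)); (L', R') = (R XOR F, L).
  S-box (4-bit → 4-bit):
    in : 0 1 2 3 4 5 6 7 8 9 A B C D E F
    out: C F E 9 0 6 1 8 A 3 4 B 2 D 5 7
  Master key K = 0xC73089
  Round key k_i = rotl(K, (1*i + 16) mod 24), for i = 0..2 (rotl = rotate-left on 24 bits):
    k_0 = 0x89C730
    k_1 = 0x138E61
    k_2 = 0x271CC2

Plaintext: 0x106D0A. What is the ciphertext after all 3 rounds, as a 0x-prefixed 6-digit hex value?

0x67312D

s_0 = plaintext = 0x106D0A
s_1 = Round(s_0, k_0) = 0xD0A592
s_2 = Round(s_1, k_1) = 0x592673
s_3 = Round(s_2, k_2) = 0x67312D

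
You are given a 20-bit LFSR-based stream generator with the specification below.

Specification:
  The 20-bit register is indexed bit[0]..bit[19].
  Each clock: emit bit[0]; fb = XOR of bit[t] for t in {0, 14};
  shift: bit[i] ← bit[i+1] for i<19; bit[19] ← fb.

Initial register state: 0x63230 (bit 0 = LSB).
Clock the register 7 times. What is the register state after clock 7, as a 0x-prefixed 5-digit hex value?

reg_0 = 0x63230
clock 1: out=0, reg = 0x31918
clock 2: out=0, reg = 0x18C8C
clock 3: out=0, reg = 0x0C646
clock 4: out=0, reg = 0x86323
clock 5: out=1, reg = 0x43191
clock 6: out=1, reg = 0xA18C8
clock 7: out=0, reg = 0x50C64

0x50C64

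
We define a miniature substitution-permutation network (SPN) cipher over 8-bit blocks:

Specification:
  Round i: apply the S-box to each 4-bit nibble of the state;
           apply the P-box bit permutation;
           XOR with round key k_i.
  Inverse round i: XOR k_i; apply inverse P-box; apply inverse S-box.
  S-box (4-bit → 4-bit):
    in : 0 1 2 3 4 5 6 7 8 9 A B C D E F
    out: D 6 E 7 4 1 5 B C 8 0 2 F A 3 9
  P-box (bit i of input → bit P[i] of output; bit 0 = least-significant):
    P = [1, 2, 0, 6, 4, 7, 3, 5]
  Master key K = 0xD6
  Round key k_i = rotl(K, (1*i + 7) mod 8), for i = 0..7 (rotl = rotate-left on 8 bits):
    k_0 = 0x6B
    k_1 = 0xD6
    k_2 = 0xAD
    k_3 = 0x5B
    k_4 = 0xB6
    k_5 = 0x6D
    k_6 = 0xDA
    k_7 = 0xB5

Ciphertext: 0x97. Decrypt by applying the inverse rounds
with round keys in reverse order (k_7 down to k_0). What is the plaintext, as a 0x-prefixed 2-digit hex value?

0x01

s_0 = ciphertext = 0x97
s_1 = InvRound(s_0, k_7) = 0x95
s_2 = InvRound(s_1, k_6) = 0x4C
s_3 = InvRound(s_2, k_5) = 0x94
s_4 = InvRound(s_3, k_4) = 0x95
s_5 = InvRound(s_4, k_3) = 0x17
s_6 = InvRound(s_5, k_2) = 0xC5
s_7 = InvRound(s_6, k_1) = 0x56
s_8 = InvRound(s_7, k_0) = 0x01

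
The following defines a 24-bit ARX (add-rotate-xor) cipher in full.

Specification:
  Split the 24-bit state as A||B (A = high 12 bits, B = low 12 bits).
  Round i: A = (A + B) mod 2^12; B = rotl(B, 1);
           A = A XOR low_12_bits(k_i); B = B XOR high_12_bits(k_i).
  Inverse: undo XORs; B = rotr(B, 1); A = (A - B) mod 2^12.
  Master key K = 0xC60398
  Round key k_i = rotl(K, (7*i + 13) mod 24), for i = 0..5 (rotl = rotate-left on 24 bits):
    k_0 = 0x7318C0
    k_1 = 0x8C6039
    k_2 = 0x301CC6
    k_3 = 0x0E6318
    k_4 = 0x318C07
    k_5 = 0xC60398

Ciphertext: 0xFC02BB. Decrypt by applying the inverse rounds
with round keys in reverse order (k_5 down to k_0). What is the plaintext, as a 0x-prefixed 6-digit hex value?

0xC1EF24

s_0 = ciphertext = 0xFC02BB
s_1 = InvRound(s_0, k_5) = 0xCEBF6D
s_2 = InvRound(s_1, k_4) = 0x2B2E3A
s_3 = InvRound(s_2, k_3) = 0xA3C76E
s_4 = InvRound(s_3, k_2) = 0xCC3A37
s_5 = InvRound(s_4, k_1) = 0x382978
s_6 = InvRound(s_5, k_0) = 0xC1EF24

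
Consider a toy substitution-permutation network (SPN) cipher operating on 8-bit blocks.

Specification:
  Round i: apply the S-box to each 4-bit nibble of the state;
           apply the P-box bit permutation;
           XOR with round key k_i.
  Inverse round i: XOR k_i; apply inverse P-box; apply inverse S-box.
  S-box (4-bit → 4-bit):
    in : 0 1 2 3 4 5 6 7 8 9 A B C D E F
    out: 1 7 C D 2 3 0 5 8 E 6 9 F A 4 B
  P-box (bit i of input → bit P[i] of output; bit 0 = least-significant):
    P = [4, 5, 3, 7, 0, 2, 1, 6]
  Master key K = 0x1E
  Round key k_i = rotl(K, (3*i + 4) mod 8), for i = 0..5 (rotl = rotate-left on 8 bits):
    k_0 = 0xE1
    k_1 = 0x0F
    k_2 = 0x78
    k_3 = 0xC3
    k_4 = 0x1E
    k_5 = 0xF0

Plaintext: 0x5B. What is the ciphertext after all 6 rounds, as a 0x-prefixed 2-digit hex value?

0x00

s_0 = plaintext = 0x5B
s_1 = Round(s_0, k_0) = 0x74
s_2 = Round(s_1, k_1) = 0x2C
s_3 = Round(s_2, k_2) = 0x82
s_4 = Round(s_3, k_3) = 0x0B
s_5 = Round(s_4, k_4) = 0x8F
s_6 = Round(s_5, k_5) = 0x00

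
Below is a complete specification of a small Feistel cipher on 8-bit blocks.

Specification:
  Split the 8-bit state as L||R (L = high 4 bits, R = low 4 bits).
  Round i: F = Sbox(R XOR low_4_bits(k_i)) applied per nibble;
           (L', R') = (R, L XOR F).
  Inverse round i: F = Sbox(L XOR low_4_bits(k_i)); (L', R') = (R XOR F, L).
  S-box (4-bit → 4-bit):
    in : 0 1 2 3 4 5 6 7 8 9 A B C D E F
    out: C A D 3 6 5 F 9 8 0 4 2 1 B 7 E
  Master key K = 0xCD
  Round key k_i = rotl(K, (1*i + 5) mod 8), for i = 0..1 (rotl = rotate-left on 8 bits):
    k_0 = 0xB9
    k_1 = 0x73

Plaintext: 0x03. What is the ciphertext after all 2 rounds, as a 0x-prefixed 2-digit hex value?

s_0 = plaintext = 0x03
s_1 = Round(s_0, k_0) = 0x34
s_2 = Round(s_1, k_1) = 0x4A

0x4A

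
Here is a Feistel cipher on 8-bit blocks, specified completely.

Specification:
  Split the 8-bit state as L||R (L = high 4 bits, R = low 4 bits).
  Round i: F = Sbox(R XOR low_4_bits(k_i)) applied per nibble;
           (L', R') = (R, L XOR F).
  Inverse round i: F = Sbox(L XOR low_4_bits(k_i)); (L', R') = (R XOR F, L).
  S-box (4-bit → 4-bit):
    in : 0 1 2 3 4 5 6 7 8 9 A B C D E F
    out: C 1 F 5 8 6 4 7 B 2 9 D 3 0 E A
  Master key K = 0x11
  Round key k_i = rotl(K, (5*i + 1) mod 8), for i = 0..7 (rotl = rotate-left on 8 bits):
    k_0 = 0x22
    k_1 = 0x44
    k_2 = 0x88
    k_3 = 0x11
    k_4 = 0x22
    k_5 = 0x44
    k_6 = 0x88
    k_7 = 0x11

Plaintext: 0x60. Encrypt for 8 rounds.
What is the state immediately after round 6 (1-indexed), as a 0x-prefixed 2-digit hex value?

0x54

s_0 = plaintext = 0x60
s_1 = Round(s_0, k_0) = 0x09
s_2 = Round(s_1, k_1) = 0x90
s_3 = Round(s_2, k_2) = 0x02
s_4 = Round(s_3, k_3) = 0x25
s_5 = Round(s_4, k_4) = 0x55
s_6 = Round(s_5, k_5) = 0x54
s_7 = Round(s_6, k_6) = 0x46
s_8 = Round(s_7, k_7) = 0x63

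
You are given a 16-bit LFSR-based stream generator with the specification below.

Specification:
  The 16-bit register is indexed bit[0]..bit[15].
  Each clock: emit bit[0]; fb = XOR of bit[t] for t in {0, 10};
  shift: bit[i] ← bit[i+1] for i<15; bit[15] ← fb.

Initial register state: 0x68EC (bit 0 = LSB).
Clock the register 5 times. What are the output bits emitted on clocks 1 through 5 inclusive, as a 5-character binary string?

00110

reg_0 = 0x68EC
clock 1: out=0, reg = 0x3476
clock 2: out=0, reg = 0x9A3B
clock 3: out=1, reg = 0xCD1D
clock 4: out=1, reg = 0x668E
clock 5: out=0, reg = 0xB347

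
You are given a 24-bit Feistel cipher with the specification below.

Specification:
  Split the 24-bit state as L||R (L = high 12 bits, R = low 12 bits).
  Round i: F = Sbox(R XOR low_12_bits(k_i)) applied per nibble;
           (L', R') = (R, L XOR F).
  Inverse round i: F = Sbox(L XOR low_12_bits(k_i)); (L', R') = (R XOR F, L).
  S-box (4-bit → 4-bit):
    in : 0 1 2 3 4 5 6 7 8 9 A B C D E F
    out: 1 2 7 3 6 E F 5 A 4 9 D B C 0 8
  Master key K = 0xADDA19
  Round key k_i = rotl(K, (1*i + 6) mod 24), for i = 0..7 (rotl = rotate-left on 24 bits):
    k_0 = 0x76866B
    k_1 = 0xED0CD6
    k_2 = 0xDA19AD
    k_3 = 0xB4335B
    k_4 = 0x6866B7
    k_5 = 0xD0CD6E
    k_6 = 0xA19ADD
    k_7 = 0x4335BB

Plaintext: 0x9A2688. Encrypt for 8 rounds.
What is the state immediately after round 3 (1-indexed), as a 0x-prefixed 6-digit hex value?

s_0 = plaintext = 0x9A2688
s_1 = Round(s_0, k_0) = 0x6888A1
s_2 = Round(s_1, k_1) = 0x8A10DD
s_3 = Round(s_2, k_2) = 0x0DDCF0
s_4 = Round(s_3, k_3) = 0xCF0840
s_5 = Round(s_4, k_4) = 0x840C75
s_6 = Round(s_5, k_5) = 0xC75A6D
s_7 = Round(s_6, k_6) = 0xA6DDA4
s_8 = Round(s_7, k_7) = 0xDA4045

0x0DDCF0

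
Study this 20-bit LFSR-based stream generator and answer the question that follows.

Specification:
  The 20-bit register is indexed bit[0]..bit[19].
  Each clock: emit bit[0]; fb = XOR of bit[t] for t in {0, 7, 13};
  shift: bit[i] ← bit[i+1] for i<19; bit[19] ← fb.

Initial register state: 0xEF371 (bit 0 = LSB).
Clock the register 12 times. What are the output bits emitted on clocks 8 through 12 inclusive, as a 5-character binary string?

01100

reg_0 = 0xEF371
clock 1: out=1, reg = 0x779B8
clock 2: out=0, reg = 0x3BCDC
clock 3: out=0, reg = 0x1DE6E
clock 4: out=0, reg = 0x0EF37
clock 5: out=1, reg = 0x0779B
clock 6: out=1, reg = 0x83BCD
clock 7: out=1, reg = 0xC1DE6
clock 8: out=0, reg = 0xE0EF3
clock 9: out=1, reg = 0x70779
clock 10: out=1, reg = 0xB83BC
clock 11: out=0, reg = 0xDC1DE
clock 12: out=0, reg = 0xEE0EF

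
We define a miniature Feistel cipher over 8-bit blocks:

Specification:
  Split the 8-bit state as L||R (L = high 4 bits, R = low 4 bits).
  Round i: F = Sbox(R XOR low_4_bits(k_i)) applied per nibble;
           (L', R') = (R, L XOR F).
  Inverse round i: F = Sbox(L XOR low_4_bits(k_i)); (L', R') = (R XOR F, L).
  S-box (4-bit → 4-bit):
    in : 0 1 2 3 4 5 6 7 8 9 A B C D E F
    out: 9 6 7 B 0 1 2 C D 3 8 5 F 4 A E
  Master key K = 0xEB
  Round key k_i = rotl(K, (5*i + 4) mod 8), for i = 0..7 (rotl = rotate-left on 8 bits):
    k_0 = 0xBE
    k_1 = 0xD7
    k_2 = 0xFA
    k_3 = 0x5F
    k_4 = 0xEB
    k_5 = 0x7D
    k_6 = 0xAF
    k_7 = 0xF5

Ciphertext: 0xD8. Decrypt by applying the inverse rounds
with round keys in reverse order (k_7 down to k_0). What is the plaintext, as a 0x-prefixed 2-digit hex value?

0x5D

s_0 = ciphertext = 0xD8
s_1 = InvRound(s_0, k_7) = 0x5D
s_2 = InvRound(s_1, k_6) = 0x55
s_3 = InvRound(s_2, k_5) = 0x85
s_4 = InvRound(s_3, k_4) = 0xE8
s_5 = InvRound(s_4, k_3) = 0xEE
s_6 = InvRound(s_5, k_2) = 0xEE
s_7 = InvRound(s_6, k_1) = 0xDE
s_8 = InvRound(s_7, k_0) = 0x5D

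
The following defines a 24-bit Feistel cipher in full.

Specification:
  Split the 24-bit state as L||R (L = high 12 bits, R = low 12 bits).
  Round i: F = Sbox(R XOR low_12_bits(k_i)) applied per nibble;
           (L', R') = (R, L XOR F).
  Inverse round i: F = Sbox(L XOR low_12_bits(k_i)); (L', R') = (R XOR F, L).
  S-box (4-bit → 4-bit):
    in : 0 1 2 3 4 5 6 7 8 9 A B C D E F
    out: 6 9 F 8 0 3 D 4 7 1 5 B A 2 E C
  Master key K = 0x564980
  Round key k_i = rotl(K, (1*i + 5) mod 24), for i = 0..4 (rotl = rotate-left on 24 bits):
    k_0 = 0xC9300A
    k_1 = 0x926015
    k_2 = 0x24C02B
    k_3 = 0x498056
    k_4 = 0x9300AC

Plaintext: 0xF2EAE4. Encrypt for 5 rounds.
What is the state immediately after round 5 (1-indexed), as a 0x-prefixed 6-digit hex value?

0x28D9D3

s_0 = plaintext = 0xF2EAE4
s_1 = Round(s_0, k_0) = 0xAE4AC0
s_2 = Round(s_1, k_1) = 0xAC0FC7
s_3 = Round(s_2, k_2) = 0xFC762A
s_4 = Round(s_3, k_3) = 0x62A28D
s_5 = Round(s_4, k_4) = 0x28D9D3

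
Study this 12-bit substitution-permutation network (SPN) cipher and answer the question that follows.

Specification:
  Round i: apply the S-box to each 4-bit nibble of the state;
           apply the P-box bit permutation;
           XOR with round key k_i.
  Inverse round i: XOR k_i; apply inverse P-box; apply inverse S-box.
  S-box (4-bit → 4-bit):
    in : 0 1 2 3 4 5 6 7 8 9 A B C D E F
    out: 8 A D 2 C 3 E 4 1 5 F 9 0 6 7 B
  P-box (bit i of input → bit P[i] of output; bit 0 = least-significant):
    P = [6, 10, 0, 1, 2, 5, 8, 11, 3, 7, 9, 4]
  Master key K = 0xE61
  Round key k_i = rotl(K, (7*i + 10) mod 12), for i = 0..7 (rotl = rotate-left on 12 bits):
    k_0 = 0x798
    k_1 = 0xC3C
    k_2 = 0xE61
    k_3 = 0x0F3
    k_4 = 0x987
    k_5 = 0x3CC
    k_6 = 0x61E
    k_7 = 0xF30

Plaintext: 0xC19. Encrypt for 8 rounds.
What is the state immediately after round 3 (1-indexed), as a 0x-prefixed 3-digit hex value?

s_0 = plaintext = 0xC19
s_1 = Round(s_0, k_0) = 0xFF9
s_2 = Round(s_1, k_1) = 0x4C1
s_3 = Round(s_2, k_2) = 0x873
s_4 = Round(s_3, k_3) = 0x5FB
s_5 = Round(s_4, k_4) = 0x169
s_6 = Round(s_5, k_5) = 0xA3D
s_7 = Round(s_6, k_6) = 0x0A7
s_8 = Round(s_7, k_7) = 0x605

0x873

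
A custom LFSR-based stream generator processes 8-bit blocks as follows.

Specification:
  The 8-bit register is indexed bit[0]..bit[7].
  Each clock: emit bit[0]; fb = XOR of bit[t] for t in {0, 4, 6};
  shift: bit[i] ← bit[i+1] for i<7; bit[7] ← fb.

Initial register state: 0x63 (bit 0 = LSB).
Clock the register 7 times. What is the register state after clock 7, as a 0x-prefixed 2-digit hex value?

0xE8

reg_0 = 0x63
clock 1: out=1, reg = 0x31
clock 2: out=1, reg = 0x18
clock 3: out=0, reg = 0x8C
clock 4: out=0, reg = 0x46
clock 5: out=0, reg = 0xA3
clock 6: out=1, reg = 0xD1
clock 7: out=1, reg = 0xE8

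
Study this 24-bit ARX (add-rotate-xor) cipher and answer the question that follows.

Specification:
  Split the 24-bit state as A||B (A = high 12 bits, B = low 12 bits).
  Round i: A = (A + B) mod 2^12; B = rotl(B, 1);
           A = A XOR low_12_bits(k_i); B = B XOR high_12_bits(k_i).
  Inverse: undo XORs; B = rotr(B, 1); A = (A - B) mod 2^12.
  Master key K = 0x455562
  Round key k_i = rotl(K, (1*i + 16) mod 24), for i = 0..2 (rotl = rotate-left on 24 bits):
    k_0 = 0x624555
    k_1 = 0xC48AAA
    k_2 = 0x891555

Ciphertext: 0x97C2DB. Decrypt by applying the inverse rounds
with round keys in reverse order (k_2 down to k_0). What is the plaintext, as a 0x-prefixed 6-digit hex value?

s_0 = ciphertext = 0x97C2DB
s_1 = InvRound(s_0, k_2) = 0x704525
s_2 = InvRound(s_1, k_1) = 0x0F8CB6
s_3 = InvRound(s_2, k_0) = 0x064549

0x064549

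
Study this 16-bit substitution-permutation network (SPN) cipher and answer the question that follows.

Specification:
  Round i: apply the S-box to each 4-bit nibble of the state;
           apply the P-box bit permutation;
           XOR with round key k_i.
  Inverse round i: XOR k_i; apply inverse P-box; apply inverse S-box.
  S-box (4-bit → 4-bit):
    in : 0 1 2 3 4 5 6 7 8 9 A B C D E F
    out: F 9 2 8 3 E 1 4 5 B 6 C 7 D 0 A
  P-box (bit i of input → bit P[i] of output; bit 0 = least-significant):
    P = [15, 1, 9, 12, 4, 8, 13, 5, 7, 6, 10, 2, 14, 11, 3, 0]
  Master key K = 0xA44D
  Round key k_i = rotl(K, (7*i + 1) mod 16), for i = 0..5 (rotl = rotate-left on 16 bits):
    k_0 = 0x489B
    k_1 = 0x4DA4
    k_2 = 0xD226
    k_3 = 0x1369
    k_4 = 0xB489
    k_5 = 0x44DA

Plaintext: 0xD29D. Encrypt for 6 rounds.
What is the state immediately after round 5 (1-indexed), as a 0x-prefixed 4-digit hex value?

0xAA5B

s_0 = plaintext = 0xD29D
s_1 = Round(s_0, k_0) = 0x9BE2
s_2 = Round(s_1, k_1) = 0x01A3
s_3 = Round(s_2, k_2) = 0xABAB
s_4 = Round(s_3, k_3) = 0x2C65
s_5 = Round(s_4, k_4) = 0xAA5B
s_6 = Round(s_5, k_5) = 0x7BB2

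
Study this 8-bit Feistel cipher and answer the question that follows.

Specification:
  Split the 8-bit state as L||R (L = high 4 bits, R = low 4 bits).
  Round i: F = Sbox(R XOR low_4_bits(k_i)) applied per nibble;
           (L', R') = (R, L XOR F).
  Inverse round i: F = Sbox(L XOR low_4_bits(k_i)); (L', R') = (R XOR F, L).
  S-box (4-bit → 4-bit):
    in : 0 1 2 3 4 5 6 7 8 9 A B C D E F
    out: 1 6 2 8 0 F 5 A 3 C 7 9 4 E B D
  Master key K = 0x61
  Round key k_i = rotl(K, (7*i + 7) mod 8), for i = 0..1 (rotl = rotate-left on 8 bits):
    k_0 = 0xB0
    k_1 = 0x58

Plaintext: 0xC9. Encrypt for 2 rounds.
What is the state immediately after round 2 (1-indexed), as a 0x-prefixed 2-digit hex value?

0x0A

s_0 = plaintext = 0xC9
s_1 = Round(s_0, k_0) = 0x90
s_2 = Round(s_1, k_1) = 0x0A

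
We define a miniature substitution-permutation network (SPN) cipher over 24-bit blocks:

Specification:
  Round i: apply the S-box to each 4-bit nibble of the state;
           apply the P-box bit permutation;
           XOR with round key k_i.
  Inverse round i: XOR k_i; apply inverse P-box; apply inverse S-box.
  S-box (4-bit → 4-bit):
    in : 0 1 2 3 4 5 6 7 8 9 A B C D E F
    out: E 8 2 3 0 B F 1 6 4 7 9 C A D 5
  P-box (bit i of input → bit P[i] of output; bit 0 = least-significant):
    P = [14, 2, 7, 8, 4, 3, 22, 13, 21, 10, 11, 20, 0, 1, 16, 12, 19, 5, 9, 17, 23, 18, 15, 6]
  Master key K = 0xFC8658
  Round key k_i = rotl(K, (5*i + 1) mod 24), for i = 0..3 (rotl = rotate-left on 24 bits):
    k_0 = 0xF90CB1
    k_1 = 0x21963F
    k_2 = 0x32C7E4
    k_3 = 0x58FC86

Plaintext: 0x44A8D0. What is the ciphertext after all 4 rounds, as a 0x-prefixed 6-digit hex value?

s_0 = plaintext = 0x44A8D0
s_1 = Round(s_0, k_0) = 0xF8213E
s_2 = Round(s_1, k_1) = 0xB15585
s_3 = Round(s_2, k_2) = 0xC092AB
s_4 = Round(s_3, k_3) = 0x1B3BFE

0x1B3BFE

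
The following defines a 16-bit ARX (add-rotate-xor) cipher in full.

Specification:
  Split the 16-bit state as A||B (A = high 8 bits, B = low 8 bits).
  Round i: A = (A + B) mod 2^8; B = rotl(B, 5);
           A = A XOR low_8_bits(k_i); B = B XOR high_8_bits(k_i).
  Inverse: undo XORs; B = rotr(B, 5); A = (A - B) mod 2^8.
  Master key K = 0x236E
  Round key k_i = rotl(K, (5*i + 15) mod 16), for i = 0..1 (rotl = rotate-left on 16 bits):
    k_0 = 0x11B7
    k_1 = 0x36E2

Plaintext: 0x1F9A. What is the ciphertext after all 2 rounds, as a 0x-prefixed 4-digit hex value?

0xB27E

s_0 = plaintext = 0x1F9A
s_1 = Round(s_0, k_0) = 0x0E42
s_2 = Round(s_1, k_1) = 0xB27E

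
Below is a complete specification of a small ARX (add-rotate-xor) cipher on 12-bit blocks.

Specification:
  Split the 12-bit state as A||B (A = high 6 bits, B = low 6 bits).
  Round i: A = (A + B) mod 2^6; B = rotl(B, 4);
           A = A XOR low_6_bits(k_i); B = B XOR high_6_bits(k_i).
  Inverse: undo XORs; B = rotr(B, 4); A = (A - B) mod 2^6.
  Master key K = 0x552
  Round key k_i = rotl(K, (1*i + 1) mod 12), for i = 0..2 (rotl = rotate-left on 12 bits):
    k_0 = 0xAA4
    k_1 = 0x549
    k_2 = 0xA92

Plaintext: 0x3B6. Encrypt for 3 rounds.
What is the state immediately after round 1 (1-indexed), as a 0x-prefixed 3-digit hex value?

s_0 = plaintext = 0x3B6
s_1 = Round(s_0, k_0) = 0x807
s_2 = Round(s_1, k_1) = 0xBA4
s_3 = Round(s_2, k_2) = 0x023

0x807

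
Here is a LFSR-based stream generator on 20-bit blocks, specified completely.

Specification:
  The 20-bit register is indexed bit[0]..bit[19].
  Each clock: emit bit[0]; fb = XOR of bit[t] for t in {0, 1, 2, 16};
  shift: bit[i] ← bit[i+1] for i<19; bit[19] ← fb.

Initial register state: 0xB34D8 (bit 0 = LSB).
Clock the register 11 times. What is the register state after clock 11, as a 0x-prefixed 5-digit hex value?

0x43366

reg_0 = 0xB34D8
clock 1: out=0, reg = 0xD9A6C
clock 2: out=0, reg = 0x6CD36
clock 3: out=0, reg = 0x3669B
clock 4: out=1, reg = 0x9B34D
clock 5: out=1, reg = 0xCD9A6
clock 6: out=0, reg = 0x66CD3
clock 7: out=1, reg = 0x33669
clock 8: out=1, reg = 0x19B34
clock 9: out=0, reg = 0x0CD9A
clock 10: out=0, reg = 0x866CD
clock 11: out=1, reg = 0x43366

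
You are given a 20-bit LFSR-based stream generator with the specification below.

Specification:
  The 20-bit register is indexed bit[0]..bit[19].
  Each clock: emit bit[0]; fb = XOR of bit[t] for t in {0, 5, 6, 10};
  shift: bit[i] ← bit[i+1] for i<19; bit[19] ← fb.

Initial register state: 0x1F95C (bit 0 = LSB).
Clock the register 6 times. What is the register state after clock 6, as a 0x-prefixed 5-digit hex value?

0x347E5

reg_0 = 0x1F95C
clock 1: out=0, reg = 0x8FCAE
clock 2: out=0, reg = 0x47E57
clock 3: out=1, reg = 0xA3F2B
clock 4: out=1, reg = 0xD1F95
clock 5: out=1, reg = 0x68FCA
clock 6: out=0, reg = 0x347E5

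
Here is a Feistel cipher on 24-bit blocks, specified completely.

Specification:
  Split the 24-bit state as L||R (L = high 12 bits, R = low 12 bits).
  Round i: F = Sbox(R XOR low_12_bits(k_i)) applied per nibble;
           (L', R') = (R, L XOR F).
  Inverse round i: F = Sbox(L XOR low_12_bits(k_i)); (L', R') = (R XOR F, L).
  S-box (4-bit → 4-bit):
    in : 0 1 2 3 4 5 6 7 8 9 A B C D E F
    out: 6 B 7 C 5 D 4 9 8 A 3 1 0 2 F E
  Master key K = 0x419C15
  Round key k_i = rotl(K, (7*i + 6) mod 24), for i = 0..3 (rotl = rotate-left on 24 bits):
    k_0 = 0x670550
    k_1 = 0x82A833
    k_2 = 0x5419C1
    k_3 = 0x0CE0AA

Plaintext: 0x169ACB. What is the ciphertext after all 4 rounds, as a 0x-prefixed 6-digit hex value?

0xC39386

s_0 = plaintext = 0x169ACB
s_1 = Round(s_0, k_0) = 0xACBFC8
s_2 = Round(s_1, k_1) = 0xFC832A
s_3 = Round(s_2, k_2) = 0x32AC39
s_4 = Round(s_3, k_3) = 0xC39386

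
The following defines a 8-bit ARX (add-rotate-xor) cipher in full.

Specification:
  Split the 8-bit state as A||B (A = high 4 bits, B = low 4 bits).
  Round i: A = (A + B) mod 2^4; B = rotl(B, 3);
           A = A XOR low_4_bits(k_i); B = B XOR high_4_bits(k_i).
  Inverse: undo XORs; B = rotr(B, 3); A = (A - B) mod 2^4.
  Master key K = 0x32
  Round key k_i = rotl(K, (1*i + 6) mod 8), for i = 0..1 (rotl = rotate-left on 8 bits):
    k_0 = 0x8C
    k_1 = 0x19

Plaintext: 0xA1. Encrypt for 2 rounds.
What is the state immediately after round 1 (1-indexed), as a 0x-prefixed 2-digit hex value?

0x70

s_0 = plaintext = 0xA1
s_1 = Round(s_0, k_0) = 0x70
s_2 = Round(s_1, k_1) = 0xE1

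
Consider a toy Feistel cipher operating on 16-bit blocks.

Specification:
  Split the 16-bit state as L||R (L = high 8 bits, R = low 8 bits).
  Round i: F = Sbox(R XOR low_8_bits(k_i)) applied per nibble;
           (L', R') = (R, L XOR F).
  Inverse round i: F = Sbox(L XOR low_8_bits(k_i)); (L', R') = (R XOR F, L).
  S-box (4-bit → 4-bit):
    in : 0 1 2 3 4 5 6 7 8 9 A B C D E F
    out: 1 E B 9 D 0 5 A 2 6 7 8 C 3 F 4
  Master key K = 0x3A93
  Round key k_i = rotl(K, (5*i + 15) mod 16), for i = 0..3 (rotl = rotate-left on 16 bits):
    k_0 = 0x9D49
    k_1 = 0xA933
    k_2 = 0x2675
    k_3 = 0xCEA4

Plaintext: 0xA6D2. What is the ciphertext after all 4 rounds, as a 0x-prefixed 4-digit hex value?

0x33FB

s_0 = plaintext = 0xA6D2
s_1 = Round(s_0, k_0) = 0xD2CE
s_2 = Round(s_1, k_1) = 0xCE91
s_3 = Round(s_2, k_2) = 0x9133
s_4 = Round(s_3, k_3) = 0x33FB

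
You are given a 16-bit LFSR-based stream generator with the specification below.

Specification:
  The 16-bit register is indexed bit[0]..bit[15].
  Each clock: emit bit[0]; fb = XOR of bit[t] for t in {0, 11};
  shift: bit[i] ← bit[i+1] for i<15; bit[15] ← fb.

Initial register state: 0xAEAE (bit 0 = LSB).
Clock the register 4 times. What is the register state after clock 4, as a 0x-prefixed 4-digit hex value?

reg_0 = 0xAEAE
clock 1: out=0, reg = 0xD757
clock 2: out=1, reg = 0xEBAB
clock 3: out=1, reg = 0x75D5
clock 4: out=1, reg = 0xBAEA

0xBAEA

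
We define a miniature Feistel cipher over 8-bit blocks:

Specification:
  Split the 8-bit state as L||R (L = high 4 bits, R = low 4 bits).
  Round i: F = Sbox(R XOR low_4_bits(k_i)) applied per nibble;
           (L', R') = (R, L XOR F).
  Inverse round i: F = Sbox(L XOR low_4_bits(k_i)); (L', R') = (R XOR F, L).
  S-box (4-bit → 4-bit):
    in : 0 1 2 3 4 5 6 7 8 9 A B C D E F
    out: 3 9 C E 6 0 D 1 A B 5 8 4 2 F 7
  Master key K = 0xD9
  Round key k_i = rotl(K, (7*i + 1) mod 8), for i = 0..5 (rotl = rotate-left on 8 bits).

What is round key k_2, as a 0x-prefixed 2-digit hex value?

K = 0xD9
k_0 = rotl(K, (7*0+1) mod 8) = rotl(K, 1) = 0xB3
k_1 = rotl(K, (7*1+1) mod 8) = rotl(K, 0) = 0xD9
k_2 = rotl(K, (7*2+1) mod 8) = rotl(K, 7) = 0xEC

0xEC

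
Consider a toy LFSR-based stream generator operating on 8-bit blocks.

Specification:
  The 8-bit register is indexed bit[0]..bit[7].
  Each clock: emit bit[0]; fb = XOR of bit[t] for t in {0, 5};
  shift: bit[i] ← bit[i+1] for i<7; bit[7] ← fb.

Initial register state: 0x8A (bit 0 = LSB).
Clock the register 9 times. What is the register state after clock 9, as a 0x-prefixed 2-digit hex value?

reg_0 = 0x8A
clock 1: out=0, reg = 0x45
clock 2: out=1, reg = 0xA2
clock 3: out=0, reg = 0xD1
clock 4: out=1, reg = 0xE8
clock 5: out=0, reg = 0xF4
clock 6: out=0, reg = 0xFA
clock 7: out=0, reg = 0xFD
clock 8: out=1, reg = 0x7E
clock 9: out=0, reg = 0xBF

0xBF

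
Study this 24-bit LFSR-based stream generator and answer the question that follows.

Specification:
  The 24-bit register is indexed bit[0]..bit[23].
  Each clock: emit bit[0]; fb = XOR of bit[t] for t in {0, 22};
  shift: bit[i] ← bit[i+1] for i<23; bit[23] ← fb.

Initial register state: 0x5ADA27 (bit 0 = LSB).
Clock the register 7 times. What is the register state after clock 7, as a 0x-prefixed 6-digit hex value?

0xBCB5B4

reg_0 = 0x5ADA27
clock 1: out=1, reg = 0x2D6D13
clock 2: out=1, reg = 0x96B689
clock 3: out=1, reg = 0xCB5B44
clock 4: out=0, reg = 0xE5ADA2
clock 5: out=0, reg = 0xF2D6D1
clock 6: out=1, reg = 0x796B68
clock 7: out=0, reg = 0xBCB5B4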